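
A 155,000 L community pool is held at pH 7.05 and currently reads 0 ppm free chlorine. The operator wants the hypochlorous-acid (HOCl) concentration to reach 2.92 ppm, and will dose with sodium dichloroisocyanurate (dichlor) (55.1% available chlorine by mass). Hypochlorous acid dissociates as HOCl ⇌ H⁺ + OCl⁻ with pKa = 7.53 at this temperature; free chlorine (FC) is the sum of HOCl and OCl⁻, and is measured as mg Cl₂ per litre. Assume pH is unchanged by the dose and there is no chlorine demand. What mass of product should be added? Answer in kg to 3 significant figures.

1.09 kg

[OCl⁻]/[HOCl] = 10^(pH − pKa) = 10^(7.05 − 7.53) = 0.3311; fraction as HOCl = 1/(1 + 0.3311) = 0.7512.
Free chlorine required for 2.92 ppm HOCl: 2.92 / 0.7512 = 3.887 ppm.
FC to add: 3.887 − 0 = 3.887 mg/L as Cl₂.
Cl₂ equivalent: 3.887 mg/L × 155,000 L = 602.5 g.
Product at 55.1% available Cl: 602.5 / 0.551 = 1093 g.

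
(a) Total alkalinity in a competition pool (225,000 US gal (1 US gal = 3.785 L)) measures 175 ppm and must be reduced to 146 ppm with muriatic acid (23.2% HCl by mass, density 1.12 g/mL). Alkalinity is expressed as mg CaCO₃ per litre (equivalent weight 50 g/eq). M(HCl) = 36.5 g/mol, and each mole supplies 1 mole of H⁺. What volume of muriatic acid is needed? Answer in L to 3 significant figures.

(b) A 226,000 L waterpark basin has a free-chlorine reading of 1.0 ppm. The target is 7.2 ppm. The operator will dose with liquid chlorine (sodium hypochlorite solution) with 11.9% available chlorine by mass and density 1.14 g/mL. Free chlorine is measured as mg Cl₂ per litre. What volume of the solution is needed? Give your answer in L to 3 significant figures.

(a) 69.4 L; (b) 10.3 L

(a) Volume: 225,000 US gal × 3.785 L/gal = 851,625 L.
(a) Alkalinity to neutralize: (175 − 146) = 29 mg/L as CaCO₃ × 851,625 L = 24,700 g as CaCO₃.
(a) Equivalents of H⁺ required: 24,700 ÷ 50 g/eq = 493.9 eq = 493.9 mol HCl.
(a) Mass of HCl: 493.9 × 36.5 = 18,030 g.
(a) Mass of 23.2% solution: 18,030 / 0.232 = 77,710 g.
(a) Volume: 77,710 g ÷ 1.12 g/mL = 69,380 mL.

(b) Chlorine deficit: 7.2 − 1.0 = 6.2 ppm = 6.2 mg/L as Cl₂.
(b) Cl₂ equivalent needed: 6.2 mg/L × 226,000 L = 1,401,000 mg = 1401 g.
(b) Product at 11.9% available chlorine: 1401 / 0.119 = 11,770 g.
(b) Volume at density 1.14 g/mL: 11,770 g ÷ 1.14 g/mL = 10,330 mL.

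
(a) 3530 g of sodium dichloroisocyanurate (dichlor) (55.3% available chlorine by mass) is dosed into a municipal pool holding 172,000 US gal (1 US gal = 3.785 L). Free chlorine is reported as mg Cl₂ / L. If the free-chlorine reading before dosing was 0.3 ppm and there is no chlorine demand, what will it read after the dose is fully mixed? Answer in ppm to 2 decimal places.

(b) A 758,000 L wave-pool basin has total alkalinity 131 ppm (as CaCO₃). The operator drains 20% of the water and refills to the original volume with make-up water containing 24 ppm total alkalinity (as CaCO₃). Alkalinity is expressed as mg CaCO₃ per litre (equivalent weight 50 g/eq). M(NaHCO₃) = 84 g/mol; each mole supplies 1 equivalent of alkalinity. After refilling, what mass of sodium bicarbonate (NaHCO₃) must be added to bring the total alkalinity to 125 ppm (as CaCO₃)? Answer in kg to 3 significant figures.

(a) 3.30 ppm; (b) 19.6 kg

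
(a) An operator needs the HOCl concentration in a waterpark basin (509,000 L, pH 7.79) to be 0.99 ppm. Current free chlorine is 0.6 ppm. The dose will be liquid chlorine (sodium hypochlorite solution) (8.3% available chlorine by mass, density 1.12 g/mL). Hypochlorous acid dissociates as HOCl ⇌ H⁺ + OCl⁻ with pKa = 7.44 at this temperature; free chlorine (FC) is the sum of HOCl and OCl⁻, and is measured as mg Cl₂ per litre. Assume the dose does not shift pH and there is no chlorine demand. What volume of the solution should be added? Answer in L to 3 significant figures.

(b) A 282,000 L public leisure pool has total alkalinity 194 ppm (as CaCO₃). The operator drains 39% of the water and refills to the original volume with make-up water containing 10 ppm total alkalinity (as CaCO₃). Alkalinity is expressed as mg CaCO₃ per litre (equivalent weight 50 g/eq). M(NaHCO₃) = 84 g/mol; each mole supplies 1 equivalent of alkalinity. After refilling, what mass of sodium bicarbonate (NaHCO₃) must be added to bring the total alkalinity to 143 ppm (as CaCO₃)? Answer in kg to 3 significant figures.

(a) 14.3 L; (b) 9.84 kg

(a) [OCl⁻]/[HOCl] = 10^(pH − pKa) = 10^(7.79 − 7.44) = 2.239; fraction as HOCl = 1/(1 + 2.239) = 0.3088.
(a) Free chlorine required for 0.99 ppm HOCl: 0.99 / 0.3088 = 3.206 ppm.
(a) FC to add: 3.206 − 0.6 = 2.606 mg/L as Cl₂.
(a) Cl₂ equivalent: 2.606 mg/L × 509,000 L = 1327 g.
(a) Product at 8.3% available Cl: 1327 / 0.083 = 15,980 g.
(a) Volume: 15,980 g ÷ 1.12 g/mL = 14,270 mL.

(b) After draining 39% and refilling: 194 × 0.61 + 10 × 0.39 = 122.24 ppm.
(b) Deficit to target: 143 − 122.24 = 20.76 mg/L.
(b) As CaCO₃: 20.76 mg/L × 282,000 L = 5854 g; ÷ 50 g/eq ÷ 1 = 117.1 mol NaHCO₃.
(b) Mass: 117.1 × 84 = 9835 g.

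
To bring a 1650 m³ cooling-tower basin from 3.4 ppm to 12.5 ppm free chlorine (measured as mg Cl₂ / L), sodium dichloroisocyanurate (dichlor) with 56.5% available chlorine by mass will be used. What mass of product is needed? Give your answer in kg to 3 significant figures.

Volume: 1650 m³ = 1,650,000 L.
Chlorine deficit: 12.5 − 3.4 = 9.1 ppm = 9.1 mg/L as Cl₂.
Cl₂ equivalent needed: 9.1 mg/L × 1,650,000 L = 15,020,000 mg = 15,020 g.
Product at 56.5% available chlorine: 15,020 / 0.565 = 26,580 g.

26.6 kg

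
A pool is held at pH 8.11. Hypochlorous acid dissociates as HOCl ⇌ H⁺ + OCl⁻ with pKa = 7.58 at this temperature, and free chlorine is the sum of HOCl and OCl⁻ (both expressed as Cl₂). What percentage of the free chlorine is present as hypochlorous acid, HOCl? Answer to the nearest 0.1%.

[OCl⁻]/[HOCl] = 10^(pH − pKa) = 10^(8.11 − 7.58) = 10^0.53 = 3.388.
Fraction as HOCl = 1 / (1 + 3.388) = 0.2279.

22.8%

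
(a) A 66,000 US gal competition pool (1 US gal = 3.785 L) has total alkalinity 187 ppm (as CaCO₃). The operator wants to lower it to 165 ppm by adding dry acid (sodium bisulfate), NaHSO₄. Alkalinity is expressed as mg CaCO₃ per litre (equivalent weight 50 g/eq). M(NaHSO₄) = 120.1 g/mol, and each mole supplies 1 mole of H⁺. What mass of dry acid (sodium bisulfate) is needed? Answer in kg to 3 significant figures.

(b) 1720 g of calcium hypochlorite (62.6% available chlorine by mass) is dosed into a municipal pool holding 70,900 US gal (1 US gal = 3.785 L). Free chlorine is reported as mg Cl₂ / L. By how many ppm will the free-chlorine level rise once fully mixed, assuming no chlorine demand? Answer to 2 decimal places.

(a) 13.2 kg; (b) 4.01 ppm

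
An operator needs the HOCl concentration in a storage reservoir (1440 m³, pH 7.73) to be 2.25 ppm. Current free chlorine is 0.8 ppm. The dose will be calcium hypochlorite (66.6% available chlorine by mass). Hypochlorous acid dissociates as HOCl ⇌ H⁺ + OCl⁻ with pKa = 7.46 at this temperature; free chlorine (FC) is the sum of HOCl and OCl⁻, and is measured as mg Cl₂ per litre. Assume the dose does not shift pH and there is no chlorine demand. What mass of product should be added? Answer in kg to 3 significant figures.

12.2 kg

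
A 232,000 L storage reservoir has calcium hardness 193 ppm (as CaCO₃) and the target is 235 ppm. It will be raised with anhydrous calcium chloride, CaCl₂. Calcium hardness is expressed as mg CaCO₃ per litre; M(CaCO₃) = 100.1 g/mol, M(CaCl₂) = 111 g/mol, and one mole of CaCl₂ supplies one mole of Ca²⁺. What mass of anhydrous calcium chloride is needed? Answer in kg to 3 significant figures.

Hardness to add: (235 − 193) = 42 mg/L as CaCO₃ × 232,000 L = 9744 g as CaCO₃.
Moles of Ca²⁺ (1 mol Ca²⁺ ≡ 1 mol CaCO₃): 9744 / 100.1 g/mol = 97.34 mol.
Mass of CaCl₂: 97.34 × 111 = 10,810 g.

10.8 kg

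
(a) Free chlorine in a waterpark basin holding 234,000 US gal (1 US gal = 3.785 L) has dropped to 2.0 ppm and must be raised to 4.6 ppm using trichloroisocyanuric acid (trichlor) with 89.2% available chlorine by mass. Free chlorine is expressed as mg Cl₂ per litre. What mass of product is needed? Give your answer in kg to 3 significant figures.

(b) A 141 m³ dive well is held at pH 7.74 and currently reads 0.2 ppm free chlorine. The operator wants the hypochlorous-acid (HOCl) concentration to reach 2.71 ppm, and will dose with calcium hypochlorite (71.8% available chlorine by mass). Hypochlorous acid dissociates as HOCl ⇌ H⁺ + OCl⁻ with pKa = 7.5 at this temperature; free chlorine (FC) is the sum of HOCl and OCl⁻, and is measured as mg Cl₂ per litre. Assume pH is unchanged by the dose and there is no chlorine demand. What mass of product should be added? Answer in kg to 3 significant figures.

(a) 2.58 kg; (b) 1.42 kg

(a) Volume: 234,000 US gal × 3.785 L/gal = 885,690 L.
(a) Chlorine deficit: 4.6 − 2.0 = 2.6 ppm = 2.6 mg/L as Cl₂.
(a) Cl₂ equivalent needed: 2.6 mg/L × 885,690 L = 2,303,000 mg = 2303 g.
(a) Product at 89.2% available chlorine: 2303 / 0.892 = 2582 g.

(b) Volume: 141 m³ = 141,000 L.
(b) [OCl⁻]/[HOCl] = 10^(pH − pKa) = 10^(7.74 − 7.5) = 1.738; fraction as HOCl = 1/(1 + 1.738) = 0.3653.
(b) Free chlorine required for 2.71 ppm HOCl: 2.71 / 0.3653 = 7.419 ppm.
(b) FC to add: 7.419 − 0.2 = 7.219 mg/L as Cl₂.
(b) Cl₂ equivalent: 7.219 mg/L × 141,000 L = 1018 g.
(b) Product at 71.8% available Cl: 1018 / 0.718 = 1418 g.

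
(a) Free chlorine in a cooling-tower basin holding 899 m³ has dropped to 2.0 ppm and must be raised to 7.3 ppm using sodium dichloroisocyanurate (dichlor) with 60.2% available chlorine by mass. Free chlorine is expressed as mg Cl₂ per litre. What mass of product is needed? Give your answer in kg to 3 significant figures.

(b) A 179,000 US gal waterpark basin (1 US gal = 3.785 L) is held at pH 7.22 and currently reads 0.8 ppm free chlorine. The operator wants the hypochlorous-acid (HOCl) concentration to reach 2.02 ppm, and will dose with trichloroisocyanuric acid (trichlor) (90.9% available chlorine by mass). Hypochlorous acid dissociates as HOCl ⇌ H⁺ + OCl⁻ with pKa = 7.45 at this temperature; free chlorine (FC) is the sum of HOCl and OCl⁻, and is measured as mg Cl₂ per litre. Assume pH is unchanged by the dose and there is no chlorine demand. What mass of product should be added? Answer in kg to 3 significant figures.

(a) 7.91 kg; (b) 1.80 kg

(a) Volume: 899 m³ = 899,000 L.
(a) Chlorine deficit: 7.3 − 2.0 = 5.3 ppm = 5.3 mg/L as Cl₂.
(a) Cl₂ equivalent needed: 5.3 mg/L × 899,000 L = 4,765,000 mg = 4765 g.
(a) Product at 60.2% available chlorine: 4765 / 0.602 = 7915 g.

(b) Volume: 179,000 US gal × 3.785 L/gal = 677,515 L.
(b) [OCl⁻]/[HOCl] = 10^(pH − pKa) = 10^(7.22 − 7.45) = 0.5888; fraction as HOCl = 1/(1 + 0.5888) = 0.6294.
(b) Free chlorine required for 2.02 ppm HOCl: 2.02 / 0.6294 = 3.209 ppm.
(b) FC to add: 3.209 − 0.8 = 2.409 mg/L as Cl₂.
(b) Cl₂ equivalent: 2.409 mg/L × 677,515 L = 1632 g.
(b) Product at 90.9% available Cl: 1632 / 0.909 = 1796 g.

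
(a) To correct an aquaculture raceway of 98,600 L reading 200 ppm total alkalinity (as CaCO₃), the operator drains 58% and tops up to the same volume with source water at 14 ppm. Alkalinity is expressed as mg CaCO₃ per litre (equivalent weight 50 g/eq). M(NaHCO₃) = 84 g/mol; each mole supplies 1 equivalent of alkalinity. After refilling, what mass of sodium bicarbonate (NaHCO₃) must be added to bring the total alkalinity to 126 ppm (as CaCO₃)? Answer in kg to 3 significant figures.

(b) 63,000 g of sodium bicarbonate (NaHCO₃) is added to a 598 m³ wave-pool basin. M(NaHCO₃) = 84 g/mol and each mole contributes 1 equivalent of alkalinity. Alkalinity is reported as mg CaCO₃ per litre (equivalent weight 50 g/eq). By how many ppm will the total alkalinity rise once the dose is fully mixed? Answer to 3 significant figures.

(a) 5.61 kg; (b) 62.7 ppm

(a) After draining 58% and refilling: 200 × 0.42 + 14 × 0.58 = 92.12 ppm.
(a) Deficit to target: 126 − 92.12 = 33.88 mg/L.
(a) As CaCO₃: 33.88 mg/L × 98,600 L = 3341 g; ÷ 50 g/eq ÷ 1 = 66.81 mol NaHCO₃.
(a) Mass: 66.81 × 84 = 5612 g.

(b) Volume: 598 m³ = 598,000 L.
(b) Moles of NaHCO₃: 63,000 g ÷ 84 g/mol = 750 mol → 750 eq of alkalinity.
(b) As CaCO₃: 750 eq × 50 g/eq = 37,500 g.
(b) Rise: 37,500 g / 598,000 L × 1000 = 62.71 mg/L.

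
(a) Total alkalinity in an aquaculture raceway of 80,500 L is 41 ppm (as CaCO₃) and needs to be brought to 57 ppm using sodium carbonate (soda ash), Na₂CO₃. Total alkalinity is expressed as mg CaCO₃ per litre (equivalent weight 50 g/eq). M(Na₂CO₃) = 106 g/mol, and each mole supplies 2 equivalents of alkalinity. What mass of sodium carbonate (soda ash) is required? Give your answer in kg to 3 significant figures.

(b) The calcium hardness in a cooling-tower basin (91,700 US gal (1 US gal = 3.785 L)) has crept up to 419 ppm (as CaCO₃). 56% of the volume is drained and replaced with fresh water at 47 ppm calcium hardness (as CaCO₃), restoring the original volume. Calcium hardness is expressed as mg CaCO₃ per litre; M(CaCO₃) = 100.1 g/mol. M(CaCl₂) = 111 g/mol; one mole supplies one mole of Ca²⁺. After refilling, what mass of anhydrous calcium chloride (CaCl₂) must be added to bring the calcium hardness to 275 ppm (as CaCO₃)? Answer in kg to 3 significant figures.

(a) Alkalinity to add: (57 − 41) = 16 mg/L as CaCO₃ × 80,500 L = 1288 g as CaCO₃.
(a) Equivalents: 1288 g ÷ 50 g/eq = 25.76 eq.
(a) Each mole of Na₂CO₃ supplies 2 eq, so 25.76 / 2 = 12.88 mol.
(a) Mass: 12.88 mol × 106 g/mol = 1365 g.

(b) Volume: 91,700 US gal × 3.785 L/gal = 347,084 L.
(b) After draining 56% and refilling: 419 × 0.44 + 47 × 0.56 = 210.68 ppm.
(b) Deficit to target: 275 − 210.68 = 64.32 mg/L.
(b) As CaCO₃: 64.32 mg/L × 347,084 L = 22,320 g; ÷ 100.1 = 223 mol Ca²⁺.
(b) Mass: 223 × 111 = 24,760 g.

(a) 1.37 kg; (b) 24.8 kg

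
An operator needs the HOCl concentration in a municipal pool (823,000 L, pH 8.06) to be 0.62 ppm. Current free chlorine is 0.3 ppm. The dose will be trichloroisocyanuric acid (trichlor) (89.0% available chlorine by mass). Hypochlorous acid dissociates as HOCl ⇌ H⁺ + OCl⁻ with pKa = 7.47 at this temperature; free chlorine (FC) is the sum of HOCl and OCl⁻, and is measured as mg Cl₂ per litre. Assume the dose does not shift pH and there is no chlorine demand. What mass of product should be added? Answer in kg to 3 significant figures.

[OCl⁻]/[HOCl] = 10^(pH − pKa) = 10^(8.06 − 7.47) = 3.89; fraction as HOCl = 1/(1 + 3.89) = 0.2045.
Free chlorine required for 0.62 ppm HOCl: 0.62 / 0.2045 = 3.032 ppm.
FC to add: 3.032 − 0.3 = 2.732 mg/L as Cl₂.
Cl₂ equivalent: 2.732 mg/L × 823,000 L = 2249 g.
Product at 89.0% available Cl: 2249 / 0.89 = 2526 g.

2.53 kg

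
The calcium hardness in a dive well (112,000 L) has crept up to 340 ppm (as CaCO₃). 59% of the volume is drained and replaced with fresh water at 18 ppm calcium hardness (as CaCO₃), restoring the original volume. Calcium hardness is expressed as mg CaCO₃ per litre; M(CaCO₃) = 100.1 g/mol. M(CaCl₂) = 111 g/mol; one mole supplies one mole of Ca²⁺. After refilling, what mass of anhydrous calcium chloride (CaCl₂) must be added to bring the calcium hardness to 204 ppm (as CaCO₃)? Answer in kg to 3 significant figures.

After draining 59% and refilling: 340 × 0.41 + 18 × 0.59 = 150.02 ppm.
Deficit to target: 204 − 150.02 = 53.98 mg/L.
As CaCO₃: 53.98 mg/L × 112,000 L = 6046 g; ÷ 100.1 = 60.4 mol Ca²⁺.
Mass: 60.4 × 111 = 6704 g.

6.70 kg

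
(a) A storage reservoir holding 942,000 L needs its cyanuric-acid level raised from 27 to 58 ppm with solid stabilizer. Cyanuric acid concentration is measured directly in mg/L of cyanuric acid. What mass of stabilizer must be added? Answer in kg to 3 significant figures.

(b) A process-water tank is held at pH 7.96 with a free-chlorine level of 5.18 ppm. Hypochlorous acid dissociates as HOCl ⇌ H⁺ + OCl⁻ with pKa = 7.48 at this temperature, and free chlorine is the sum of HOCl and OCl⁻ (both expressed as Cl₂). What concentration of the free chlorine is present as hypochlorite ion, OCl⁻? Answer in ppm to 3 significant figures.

(a) CYA to add: (58 − 27) = 31 mg/L × 942,000 L = 29,200 g cyanuric acid.

(b) [OCl⁻]/[HOCl] = 10^(pH − pKa) = 10^(7.96 − 7.48) = 10^0.48 = 3.02.
(b) Fraction as HOCl = 1 / (1 + 3.02) = 0.2488.
(b) OCl⁻ = (1 − 0.2488) × 5.18 ppm = 3.891 ppm.

(a) 29.2 kg; (b) 3.89 ppm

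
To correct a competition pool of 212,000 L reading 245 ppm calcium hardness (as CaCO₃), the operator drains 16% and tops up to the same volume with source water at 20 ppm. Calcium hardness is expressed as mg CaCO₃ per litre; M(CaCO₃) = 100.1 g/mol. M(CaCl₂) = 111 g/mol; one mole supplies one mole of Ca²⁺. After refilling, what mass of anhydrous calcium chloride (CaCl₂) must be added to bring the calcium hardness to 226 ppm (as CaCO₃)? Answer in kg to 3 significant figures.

After draining 16% and refilling: 245 × 0.84 + 20 × 0.16 = 209 ppm.
Deficit to target: 226 − 209 = 17 mg/L.
As CaCO₃: 17 mg/L × 212,000 L = 3604 g; ÷ 100.1 = 36 mol Ca²⁺.
Mass: 36 × 111 = 3996 g.

4.00 kg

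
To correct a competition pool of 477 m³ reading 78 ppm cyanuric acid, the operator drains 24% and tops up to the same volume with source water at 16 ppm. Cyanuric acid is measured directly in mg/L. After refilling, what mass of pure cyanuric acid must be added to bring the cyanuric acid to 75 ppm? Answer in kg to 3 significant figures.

5.67 kg

Volume: 477 m³ = 477,000 L.
After draining 24% and refilling: 78 × 0.76 + 16 × 0.24 = 63.12 ppm.
Deficit to target: 75 − 63.12 = 11.88 mg/L.
Mass: 11.88 mg/L × 477,000 L = 5667 g cyanuric acid.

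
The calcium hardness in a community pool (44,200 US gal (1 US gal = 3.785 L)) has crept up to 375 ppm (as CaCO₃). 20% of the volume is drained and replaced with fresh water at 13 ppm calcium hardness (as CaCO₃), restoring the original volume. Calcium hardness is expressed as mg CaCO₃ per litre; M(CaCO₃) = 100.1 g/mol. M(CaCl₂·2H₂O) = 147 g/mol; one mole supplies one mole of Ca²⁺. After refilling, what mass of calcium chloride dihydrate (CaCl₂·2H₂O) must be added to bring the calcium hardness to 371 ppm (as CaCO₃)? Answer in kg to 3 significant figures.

16.8 kg

Volume: 44,200 US gal × 3.785 L/gal = 167,297 L.
After draining 20% and refilling: 375 × 0.80 + 13 × 0.20 = 302.6 ppm.
Deficit to target: 371 − 302.6 = 68.4 mg/L.
As CaCO₃: 68.4 mg/L × 167,297 L = 11,440 g; ÷ 100.1 = 114.3 mol Ca²⁺.
Mass: 114.3 × 147 = 16,800 g.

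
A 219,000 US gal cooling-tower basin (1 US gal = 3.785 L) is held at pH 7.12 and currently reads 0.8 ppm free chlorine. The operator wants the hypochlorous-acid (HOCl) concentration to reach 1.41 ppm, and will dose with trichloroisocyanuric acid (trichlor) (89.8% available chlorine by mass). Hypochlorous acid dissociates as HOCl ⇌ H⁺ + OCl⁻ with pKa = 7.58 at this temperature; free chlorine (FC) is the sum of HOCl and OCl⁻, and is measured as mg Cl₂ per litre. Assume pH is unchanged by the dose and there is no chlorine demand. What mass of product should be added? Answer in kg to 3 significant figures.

1.01 kg

Volume: 219,000 US gal × 3.785 L/gal = 828,915 L.
[OCl⁻]/[HOCl] = 10^(pH − pKa) = 10^(7.12 − 7.58) = 0.3467; fraction as HOCl = 1/(1 + 0.3467) = 0.7425.
Free chlorine required for 1.41 ppm HOCl: 1.41 / 0.7425 = 1.899 ppm.
FC to add: 1.899 − 0.8 = 1.099 mg/L as Cl₂.
Cl₂ equivalent: 1.099 mg/L × 828,915 L = 910.9 g.
Product at 89.8% available Cl: 910.9 / 0.898 = 1014 g.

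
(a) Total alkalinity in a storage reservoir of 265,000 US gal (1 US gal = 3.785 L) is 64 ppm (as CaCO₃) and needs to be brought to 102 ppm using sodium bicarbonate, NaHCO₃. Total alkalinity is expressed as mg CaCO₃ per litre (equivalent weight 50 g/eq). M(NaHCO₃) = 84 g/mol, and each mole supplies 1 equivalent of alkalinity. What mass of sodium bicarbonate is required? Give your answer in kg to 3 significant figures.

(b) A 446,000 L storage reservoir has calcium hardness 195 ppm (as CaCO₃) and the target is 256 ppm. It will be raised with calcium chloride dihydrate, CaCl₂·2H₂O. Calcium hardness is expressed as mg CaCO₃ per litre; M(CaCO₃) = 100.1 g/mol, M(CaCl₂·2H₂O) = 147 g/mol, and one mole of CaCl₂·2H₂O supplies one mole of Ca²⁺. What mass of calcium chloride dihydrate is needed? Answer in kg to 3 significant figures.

(a) 64.0 kg; (b) 40.0 kg

(a) Volume: 265,000 US gal × 3.785 L/gal = 1,003,025 L.
(a) Alkalinity to add: (102 − 64) = 38 mg/L as CaCO₃ × 1,003,025 L = 38,110 g as CaCO₃.
(a) Equivalents: 38,110 g ÷ 50 g/eq = 762.3 eq.
(a) NaHCO₃ supplies 1 eq per mole → 762.3 mol.
(a) Mass: 762.3 mol × 84 g/mol = 64,030 g.

(b) Hardness to add: (256 − 195) = 61 mg/L as CaCO₃ × 446,000 L = 27,210 g as CaCO₃.
(b) Moles of Ca²⁺ (1 mol Ca²⁺ ≡ 1 mol CaCO₃): 27,210 / 100.1 g/mol = 271.8 mol.
(b) Mass of CaCl₂·2H₂O: 271.8 × 147 = 39,950 g.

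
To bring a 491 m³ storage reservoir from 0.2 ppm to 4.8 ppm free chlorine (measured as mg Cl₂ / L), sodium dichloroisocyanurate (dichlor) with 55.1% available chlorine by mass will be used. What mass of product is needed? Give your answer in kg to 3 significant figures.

Volume: 491 m³ = 491,000 L.
Chlorine deficit: 4.8 − 0.2 = 4.6 ppm = 4.6 mg/L as Cl₂.
Cl₂ equivalent needed: 4.6 mg/L × 491,000 L = 2,259,000 mg = 2259 g.
Product at 55.1% available chlorine: 2259 / 0.551 = 4099 g.

4.10 kg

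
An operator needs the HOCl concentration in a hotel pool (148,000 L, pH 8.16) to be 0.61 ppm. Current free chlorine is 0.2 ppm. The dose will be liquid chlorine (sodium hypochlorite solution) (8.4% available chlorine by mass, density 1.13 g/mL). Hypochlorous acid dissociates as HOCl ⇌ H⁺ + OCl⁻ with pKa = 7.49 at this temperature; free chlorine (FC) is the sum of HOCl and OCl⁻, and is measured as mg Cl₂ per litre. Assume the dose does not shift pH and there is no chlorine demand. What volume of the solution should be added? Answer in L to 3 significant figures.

5.09 L

[OCl⁻]/[HOCl] = 10^(pH − pKa) = 10^(8.16 − 7.49) = 4.677; fraction as HOCl = 1/(1 + 4.677) = 0.1761.
Free chlorine required for 0.61 ppm HOCl: 0.61 / 0.1761 = 3.463 ppm.
FC to add: 3.463 − 0.2 = 3.263 mg/L as Cl₂.
Cl₂ equivalent: 3.263 mg/L × 148,000 L = 483 g.
Product at 8.4% available Cl: 483 / 0.084 = 5749 g.
Volume: 5749 g ÷ 1.13 g/mL = 5088 mL.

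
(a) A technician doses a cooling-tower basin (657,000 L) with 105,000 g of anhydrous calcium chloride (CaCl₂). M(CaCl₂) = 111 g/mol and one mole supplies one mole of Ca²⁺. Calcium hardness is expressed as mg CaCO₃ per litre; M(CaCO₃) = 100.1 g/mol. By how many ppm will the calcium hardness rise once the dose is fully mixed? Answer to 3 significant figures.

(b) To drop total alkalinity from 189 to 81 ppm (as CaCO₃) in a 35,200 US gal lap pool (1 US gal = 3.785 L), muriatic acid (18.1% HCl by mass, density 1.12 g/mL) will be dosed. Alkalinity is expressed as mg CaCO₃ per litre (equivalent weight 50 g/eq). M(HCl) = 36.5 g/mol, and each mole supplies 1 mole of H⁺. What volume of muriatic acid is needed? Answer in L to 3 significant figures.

(a) 144 ppm; (b) 51.8 L

(a) Moles of Ca²⁺: 105,000 g ÷ 111 g/mol = 945.9 mol.
(a) As CaCO₃: 945.9 mol × 100.1 g/mol = 94,690 g.
(a) Rise: 94,690 g / 657,000 L × 1000 = 144.1 mg/L.

(b) Volume: 35,200 US gal × 3.785 L/gal = 133,232 L.
(b) Alkalinity to neutralize: (189 − 81) = 108 mg/L as CaCO₃ × 133,232 L = 14,390 g as CaCO₃.
(b) Equivalents of H⁺ required: 14,390 ÷ 50 g/eq = 287.8 eq = 287.8 mol HCl.
(b) Mass of HCl: 287.8 × 36.5 = 10,500 g.
(b) Mass of 18.1% solution: 10,500 / 0.181 = 58,030 g.
(b) Volume: 58,030 g ÷ 1.12 g/mL = 51,820 mL.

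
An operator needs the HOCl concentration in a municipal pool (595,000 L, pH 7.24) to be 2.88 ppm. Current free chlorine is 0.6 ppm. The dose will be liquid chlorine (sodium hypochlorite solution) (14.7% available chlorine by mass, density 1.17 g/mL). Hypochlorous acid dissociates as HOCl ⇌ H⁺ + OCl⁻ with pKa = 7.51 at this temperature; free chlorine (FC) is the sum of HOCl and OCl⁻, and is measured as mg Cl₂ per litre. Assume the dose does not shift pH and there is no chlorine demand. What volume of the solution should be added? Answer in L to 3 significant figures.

13.2 L

[OCl⁻]/[HOCl] = 10^(pH − pKa) = 10^(7.24 − 7.51) = 0.537; fraction as HOCl = 1/(1 + 0.537) = 0.6506.
Free chlorine required for 2.88 ppm HOCl: 2.88 / 0.6506 = 4.427 ppm.
FC to add: 4.427 − 0.6 = 3.827 mg/L as Cl₂.
Cl₂ equivalent: 3.827 mg/L × 595,000 L = 2277 g.
Product at 14.7% available Cl: 2277 / 0.147 = 15,490 g.
Volume: 15,490 g ÷ 1.17 g/mL = 13,240 mL.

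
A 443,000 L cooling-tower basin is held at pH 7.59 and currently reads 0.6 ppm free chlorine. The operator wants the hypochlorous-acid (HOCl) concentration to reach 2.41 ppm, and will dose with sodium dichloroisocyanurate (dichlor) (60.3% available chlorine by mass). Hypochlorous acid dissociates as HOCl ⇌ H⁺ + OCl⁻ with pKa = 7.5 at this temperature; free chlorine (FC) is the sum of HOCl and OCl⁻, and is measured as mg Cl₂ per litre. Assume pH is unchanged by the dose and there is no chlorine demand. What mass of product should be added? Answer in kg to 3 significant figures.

3.51 kg

[OCl⁻]/[HOCl] = 10^(pH − pKa) = 10^(7.59 − 7.5) = 1.23; fraction as HOCl = 1/(1 + 1.23) = 0.4484.
Free chlorine required for 2.41 ppm HOCl: 2.41 / 0.4484 = 5.375 ppm.
FC to add: 5.375 − 0.6 = 4.775 mg/L as Cl₂.
Cl₂ equivalent: 4.775 mg/L × 443,000 L = 2115 g.
Product at 60.3% available Cl: 2115 / 0.603 = 3508 g.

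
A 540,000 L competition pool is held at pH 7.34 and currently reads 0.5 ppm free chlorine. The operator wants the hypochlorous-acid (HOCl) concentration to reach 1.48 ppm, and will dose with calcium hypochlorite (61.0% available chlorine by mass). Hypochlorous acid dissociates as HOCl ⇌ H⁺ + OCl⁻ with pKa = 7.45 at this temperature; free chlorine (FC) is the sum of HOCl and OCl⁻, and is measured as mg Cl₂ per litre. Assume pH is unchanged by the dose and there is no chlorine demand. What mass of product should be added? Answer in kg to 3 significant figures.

1.88 kg

[OCl⁻]/[HOCl] = 10^(pH − pKa) = 10^(7.34 − 7.45) = 0.7762; fraction as HOCl = 1/(1 + 0.7762) = 0.563.
Free chlorine required for 1.48 ppm HOCl: 1.48 / 0.563 = 2.629 ppm.
FC to add: 2.629 − 0.5 = 2.129 mg/L as Cl₂.
Cl₂ equivalent: 2.129 mg/L × 540,000 L = 1150 g.
Product at 61.0% available Cl: 1150 / 0.61 = 1885 g.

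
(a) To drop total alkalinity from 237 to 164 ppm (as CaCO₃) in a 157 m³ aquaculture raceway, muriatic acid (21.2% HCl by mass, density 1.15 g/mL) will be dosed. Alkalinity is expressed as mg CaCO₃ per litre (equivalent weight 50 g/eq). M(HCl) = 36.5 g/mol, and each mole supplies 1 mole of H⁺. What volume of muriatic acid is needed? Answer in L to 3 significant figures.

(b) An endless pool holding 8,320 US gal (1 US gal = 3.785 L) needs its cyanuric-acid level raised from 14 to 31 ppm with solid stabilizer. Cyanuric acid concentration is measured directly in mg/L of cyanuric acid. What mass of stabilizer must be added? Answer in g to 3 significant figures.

(a) 34.3 L; (b) 535 g

(a) Volume: 157 m³ = 157,000 L.
(a) Alkalinity to neutralize: (237 − 164) = 73 mg/L as CaCO₃ × 157,000 L = 11,460 g as CaCO₃.
(a) Equivalents of H⁺ required: 11,460 ÷ 50 g/eq = 229.2 eq = 229.2 mol HCl.
(a) Mass of HCl: 229.2 × 36.5 = 8367 g.
(a) Mass of 21.2% solution: 8367 / 0.212 = 39,460 g.
(a) Volume: 39,460 g ÷ 1.15 g/mL = 34,320 mL.

(b) Volume: 8,320 US gal × 3.785 L/gal = 31,491 L.
(b) CYA to add: (31 − 14) = 17 mg/L × 31,491 L = 535.4 g cyanuric acid.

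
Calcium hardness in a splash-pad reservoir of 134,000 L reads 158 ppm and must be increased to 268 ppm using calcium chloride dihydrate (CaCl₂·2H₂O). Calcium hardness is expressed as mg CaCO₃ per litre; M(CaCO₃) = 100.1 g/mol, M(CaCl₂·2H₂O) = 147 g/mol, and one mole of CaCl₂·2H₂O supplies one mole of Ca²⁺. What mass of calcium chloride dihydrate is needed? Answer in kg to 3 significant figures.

Hardness to add: (268 − 158) = 110 mg/L as CaCO₃ × 134,000 L = 14,740 g as CaCO₃.
Moles of Ca²⁺ (1 mol Ca²⁺ ≡ 1 mol CaCO₃): 14,740 / 100.1 g/mol = 147.3 mol.
Mass of CaCl₂·2H₂O: 147.3 × 147 = 21,650 g.

21.6 kg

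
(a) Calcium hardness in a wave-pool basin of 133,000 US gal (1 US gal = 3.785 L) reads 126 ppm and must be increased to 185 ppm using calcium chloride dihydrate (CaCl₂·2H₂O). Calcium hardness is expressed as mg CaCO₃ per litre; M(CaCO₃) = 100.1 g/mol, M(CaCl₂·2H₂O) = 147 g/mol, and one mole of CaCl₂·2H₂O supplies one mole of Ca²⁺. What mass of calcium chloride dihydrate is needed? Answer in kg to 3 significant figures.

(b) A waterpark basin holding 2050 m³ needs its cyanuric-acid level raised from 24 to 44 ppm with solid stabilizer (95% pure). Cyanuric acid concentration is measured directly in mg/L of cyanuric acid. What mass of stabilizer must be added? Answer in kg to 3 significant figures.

(a) 43.6 kg; (b) 43.2 kg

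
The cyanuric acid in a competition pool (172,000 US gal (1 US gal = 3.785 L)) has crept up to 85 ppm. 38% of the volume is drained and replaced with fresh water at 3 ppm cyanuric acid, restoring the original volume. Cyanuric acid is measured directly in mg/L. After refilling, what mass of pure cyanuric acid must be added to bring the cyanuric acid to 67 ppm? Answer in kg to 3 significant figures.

8.57 kg

Volume: 172,000 US gal × 3.785 L/gal = 651,020 L.
After draining 38% and refilling: 85 × 0.62 + 3 × 0.38 = 53.84 ppm.
Deficit to target: 67 − 53.84 = 13.16 mg/L.
Mass: 13.16 mg/L × 651,020 L = 8567 g cyanuric acid.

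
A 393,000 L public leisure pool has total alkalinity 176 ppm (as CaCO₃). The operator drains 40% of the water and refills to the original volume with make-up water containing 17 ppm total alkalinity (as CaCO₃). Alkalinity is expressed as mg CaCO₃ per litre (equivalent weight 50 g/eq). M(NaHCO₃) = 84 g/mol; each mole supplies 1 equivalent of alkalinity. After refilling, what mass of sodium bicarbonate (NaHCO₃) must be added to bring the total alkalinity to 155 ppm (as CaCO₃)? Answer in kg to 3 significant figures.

After draining 40% and refilling: 176 × 0.60 + 17 × 0.40 = 112.4 ppm.
Deficit to target: 155 − 112.4 = 42.6 mg/L.
As CaCO₃: 42.6 mg/L × 393,000 L = 16,740 g; ÷ 50 g/eq ÷ 1 = 334.8 mol NaHCO₃.
Mass: 334.8 × 84 = 28,130 g.

28.1 kg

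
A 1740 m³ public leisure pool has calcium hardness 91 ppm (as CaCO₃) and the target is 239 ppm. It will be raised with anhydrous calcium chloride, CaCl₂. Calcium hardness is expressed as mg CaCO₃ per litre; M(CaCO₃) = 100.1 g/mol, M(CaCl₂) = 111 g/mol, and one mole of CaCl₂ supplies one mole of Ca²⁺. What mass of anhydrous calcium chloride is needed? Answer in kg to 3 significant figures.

286 kg

Volume: 1740 m³ = 1,740,000 L.
Hardness to add: (239 − 91) = 148 mg/L as CaCO₃ × 1,740,000 L = 257,500 g as CaCO₃.
Moles of Ca²⁺ (1 mol Ca²⁺ ≡ 1 mol CaCO₃): 257,500 / 100.1 g/mol = 2573 mol.
Mass of CaCl₂: 2573 × 111 = 285,600 g.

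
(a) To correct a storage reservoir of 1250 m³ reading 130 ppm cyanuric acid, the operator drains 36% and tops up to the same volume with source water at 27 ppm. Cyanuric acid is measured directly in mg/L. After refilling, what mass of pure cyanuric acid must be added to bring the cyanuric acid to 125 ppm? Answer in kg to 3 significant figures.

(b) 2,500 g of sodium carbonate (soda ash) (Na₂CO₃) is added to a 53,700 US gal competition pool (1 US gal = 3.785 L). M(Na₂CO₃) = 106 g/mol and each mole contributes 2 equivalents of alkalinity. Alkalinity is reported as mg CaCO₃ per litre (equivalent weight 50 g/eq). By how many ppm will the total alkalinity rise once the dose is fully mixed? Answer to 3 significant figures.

(a) Volume: 1250 m³ = 1,250,000 L.
(a) After draining 36% and refilling: 130 × 0.64 + 27 × 0.36 = 92.92 ppm.
(a) Deficit to target: 125 − 92.92 = 32.08 mg/L.
(a) Mass: 32.08 mg/L × 1,250,000 L = 40,100 g cyanuric acid.

(b) Volume: 53,700 US gal × 3.785 L/gal = 203,254 L.
(b) Moles of Na₂CO₃: 2,500 g ÷ 106 g/mol = 23.58 mol → 47.17 eq of alkalinity.
(b) As CaCO₃: 47.17 eq × 50 g/eq = 2358 g.
(b) Rise: 2358 g / 203,254 L × 1000 = 11.6 mg/L.

(a) 40.1 kg; (b) 11.6 ppm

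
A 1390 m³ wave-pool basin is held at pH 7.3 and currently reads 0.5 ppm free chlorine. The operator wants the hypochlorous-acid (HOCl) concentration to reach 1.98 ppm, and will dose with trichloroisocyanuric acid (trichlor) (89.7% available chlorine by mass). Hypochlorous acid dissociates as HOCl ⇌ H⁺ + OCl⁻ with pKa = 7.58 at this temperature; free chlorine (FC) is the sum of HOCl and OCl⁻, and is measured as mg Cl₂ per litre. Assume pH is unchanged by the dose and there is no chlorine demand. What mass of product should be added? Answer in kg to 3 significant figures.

3.90 kg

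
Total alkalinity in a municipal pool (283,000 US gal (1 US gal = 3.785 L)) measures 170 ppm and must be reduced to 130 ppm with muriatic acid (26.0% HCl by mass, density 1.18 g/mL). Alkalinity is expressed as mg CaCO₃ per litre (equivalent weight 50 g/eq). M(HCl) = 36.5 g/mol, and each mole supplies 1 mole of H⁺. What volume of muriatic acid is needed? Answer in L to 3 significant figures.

Volume: 283,000 US gal × 3.785 L/gal = 1,071,155 L.
Alkalinity to neutralize: (170 − 130) = 40 mg/L as CaCO₃ × 1,071,155 L = 42,850 g as CaCO₃.
Equivalents of H⁺ required: 42,850 ÷ 50 g/eq = 856.9 eq = 856.9 mol HCl.
Mass of HCl: 856.9 × 36.5 = 31,280 g.
Mass of 26.0% solution: 31,280 / 0.26 = 120,300 g.
Volume: 120,300 g ÷ 1.18 g/mL = 101,900 mL.

102 L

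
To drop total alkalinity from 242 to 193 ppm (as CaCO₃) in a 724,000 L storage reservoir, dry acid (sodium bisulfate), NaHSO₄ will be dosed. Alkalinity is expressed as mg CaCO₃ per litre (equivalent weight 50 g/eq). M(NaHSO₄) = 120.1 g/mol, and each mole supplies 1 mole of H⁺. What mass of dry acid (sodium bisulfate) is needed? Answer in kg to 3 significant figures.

Alkalinity to neutralize: (242 − 193) = 49 mg/L as CaCO₃ × 724,000 L = 35,480 g as CaCO₃.
Equivalents of H⁺ required: 35,480 ÷ 50 g/eq = 709.5 eq = 709.5 mol NaHSO₄.
Mass of NaHSO₄: 709.5 × 120.1 = 85,210 g.

85.2 kg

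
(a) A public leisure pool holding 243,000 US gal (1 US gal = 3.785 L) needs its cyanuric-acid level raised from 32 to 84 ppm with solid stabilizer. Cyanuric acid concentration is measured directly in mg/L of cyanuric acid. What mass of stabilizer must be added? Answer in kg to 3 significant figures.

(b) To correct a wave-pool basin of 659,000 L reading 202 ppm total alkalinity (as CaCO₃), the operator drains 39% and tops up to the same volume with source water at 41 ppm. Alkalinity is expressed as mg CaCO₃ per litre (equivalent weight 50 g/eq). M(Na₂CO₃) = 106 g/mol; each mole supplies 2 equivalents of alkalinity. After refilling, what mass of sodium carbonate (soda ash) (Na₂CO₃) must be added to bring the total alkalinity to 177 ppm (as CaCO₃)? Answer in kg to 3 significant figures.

(a) Volume: 243,000 US gal × 3.785 L/gal = 919,755 L.
(a) CYA to add: (84 − 32) = 52 mg/L × 919,755 L = 47,830 g cyanuric acid.

(b) After draining 39% and refilling: 202 × 0.61 + 41 × 0.39 = 139.21 ppm.
(b) Deficit to target: 177 − 139.21 = 37.79 mg/L.
(b) As CaCO₃: 37.79 mg/L × 659,000 L = 24,900 g; ÷ 50 g/eq ÷ 2 = 249 mol Na₂CO₃.
(b) Mass: 249 × 106 = 26,400 g.

(a) 47.8 kg; (b) 26.4 kg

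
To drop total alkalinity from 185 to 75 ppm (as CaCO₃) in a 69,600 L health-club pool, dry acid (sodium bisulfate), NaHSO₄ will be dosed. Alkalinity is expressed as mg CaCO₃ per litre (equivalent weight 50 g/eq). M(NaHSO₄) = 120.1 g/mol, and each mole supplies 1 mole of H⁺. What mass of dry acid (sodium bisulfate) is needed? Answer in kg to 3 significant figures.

18.4 kg

Alkalinity to neutralize: (185 − 75) = 110 mg/L as CaCO₃ × 69,600 L = 7656 g as CaCO₃.
Equivalents of H⁺ required: 7656 ÷ 50 g/eq = 153.1 eq = 153.1 mol NaHSO₄.
Mass of NaHSO₄: 153.1 × 120.1 = 18,390 g.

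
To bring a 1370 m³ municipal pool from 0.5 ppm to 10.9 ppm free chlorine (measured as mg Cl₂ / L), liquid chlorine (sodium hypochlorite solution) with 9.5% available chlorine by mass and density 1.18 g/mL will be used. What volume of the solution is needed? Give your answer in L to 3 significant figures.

127 L

Volume: 1370 m³ = 1,370,000 L.
Chlorine deficit: 10.9 − 0.5 = 10.4 ppm = 10.4 mg/L as Cl₂.
Cl₂ equivalent needed: 10.4 mg/L × 1,370,000 L = 14,250,000 mg = 14,250 g.
Product at 9.5% available chlorine: 14,250 / 0.095 = 150,000 g.
Volume at density 1.18 g/mL: 150,000 g ÷ 1.18 g/mL = 127,100 mL.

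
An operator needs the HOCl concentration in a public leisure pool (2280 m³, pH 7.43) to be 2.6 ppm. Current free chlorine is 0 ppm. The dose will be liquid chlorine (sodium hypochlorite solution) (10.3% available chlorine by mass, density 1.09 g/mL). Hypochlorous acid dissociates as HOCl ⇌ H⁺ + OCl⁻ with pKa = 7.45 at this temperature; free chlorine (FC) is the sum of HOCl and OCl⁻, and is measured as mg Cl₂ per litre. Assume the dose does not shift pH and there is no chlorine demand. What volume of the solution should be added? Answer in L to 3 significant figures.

Volume: 2280 m³ = 2,280,000 L.
[OCl⁻]/[HOCl] = 10^(pH − pKa) = 10^(7.43 − 7.45) = 0.955; fraction as HOCl = 1/(1 + 0.955) = 0.5115.
Free chlorine required for 2.6 ppm HOCl: 2.6 / 0.5115 = 5.083 ppm.
FC to add: 5.083 − 0 = 5.083 mg/L as Cl₂.
Cl₂ equivalent: 5.083 mg/L × 2,280,000 L = 11,590 g.
Product at 10.3% available Cl: 11,590 / 0.103 = 112,500 g.
Volume: 112,500 g ÷ 1.09 g/mL = 103,200 mL.

103 L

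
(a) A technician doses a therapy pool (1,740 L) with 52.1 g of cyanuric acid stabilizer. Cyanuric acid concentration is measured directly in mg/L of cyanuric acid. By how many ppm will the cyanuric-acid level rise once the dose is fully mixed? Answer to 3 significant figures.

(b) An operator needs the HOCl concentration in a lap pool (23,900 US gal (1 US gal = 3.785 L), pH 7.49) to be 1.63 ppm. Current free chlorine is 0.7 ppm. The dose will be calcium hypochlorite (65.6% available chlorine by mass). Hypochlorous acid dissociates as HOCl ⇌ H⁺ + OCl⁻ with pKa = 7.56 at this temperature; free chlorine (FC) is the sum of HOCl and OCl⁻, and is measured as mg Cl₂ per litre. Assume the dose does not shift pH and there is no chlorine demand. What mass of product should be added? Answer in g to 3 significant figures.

(a) 29.9 ppm; (b) 320 g

(a) Rise: 52.1 g / 1,740 L × 1000 = 29.94 mg/L.

(b) Volume: 23,900 US gal × 3.785 L/gal = 90,462 L.
(b) [OCl⁻]/[HOCl] = 10^(pH − pKa) = 10^(7.49 − 7.56) = 0.8511; fraction as HOCl = 1/(1 + 0.8511) = 0.5402.
(b) Free chlorine required for 1.63 ppm HOCl: 1.63 / 0.5402 = 3.017 ppm.
(b) FC to add: 3.017 − 0.7 = 2.317 mg/L as Cl₂.
(b) Cl₂ equivalent: 2.317 mg/L × 90,462 L = 209.6 g.
(b) Product at 65.6% available Cl: 209.6 / 0.656 = 319.6 g.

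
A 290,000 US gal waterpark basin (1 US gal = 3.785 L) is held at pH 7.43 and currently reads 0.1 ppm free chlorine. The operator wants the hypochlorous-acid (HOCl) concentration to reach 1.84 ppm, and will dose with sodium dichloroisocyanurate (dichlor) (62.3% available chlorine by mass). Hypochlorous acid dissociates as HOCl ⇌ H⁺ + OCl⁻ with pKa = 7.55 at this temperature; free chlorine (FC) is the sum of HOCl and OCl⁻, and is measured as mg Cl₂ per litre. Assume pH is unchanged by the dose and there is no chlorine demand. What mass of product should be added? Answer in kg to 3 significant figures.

Volume: 290,000 US gal × 3.785 L/gal = 1,097,650 L.
[OCl⁻]/[HOCl] = 10^(pH − pKa) = 10^(7.43 − 7.55) = 0.7586; fraction as HOCl = 1/(1 + 0.7586) = 0.5686.
Free chlorine required for 1.84 ppm HOCl: 1.84 / 0.5686 = 3.236 ppm.
FC to add: 3.236 − 0.1 = 3.136 mg/L as Cl₂.
Cl₂ equivalent: 3.136 mg/L × 1,097,650 L = 3442 g.
Product at 62.3% available Cl: 3442 / 0.623 = 5525 g.

5.52 kg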